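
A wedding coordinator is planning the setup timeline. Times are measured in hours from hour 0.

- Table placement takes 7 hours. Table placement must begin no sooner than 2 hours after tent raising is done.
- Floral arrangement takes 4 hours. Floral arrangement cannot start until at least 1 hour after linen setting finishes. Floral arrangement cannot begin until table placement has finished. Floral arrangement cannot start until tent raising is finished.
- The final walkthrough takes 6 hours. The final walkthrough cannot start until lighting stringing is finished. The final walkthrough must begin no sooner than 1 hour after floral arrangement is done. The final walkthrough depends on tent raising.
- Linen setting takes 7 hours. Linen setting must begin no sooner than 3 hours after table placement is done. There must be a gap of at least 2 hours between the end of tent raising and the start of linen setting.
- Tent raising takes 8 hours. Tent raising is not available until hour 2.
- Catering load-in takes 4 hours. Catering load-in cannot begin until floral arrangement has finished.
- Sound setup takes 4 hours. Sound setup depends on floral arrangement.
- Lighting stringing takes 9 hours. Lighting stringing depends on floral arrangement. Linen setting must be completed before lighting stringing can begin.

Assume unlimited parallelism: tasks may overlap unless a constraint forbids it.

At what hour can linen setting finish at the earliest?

After its own release at hour 2, tent raising can start at hour 2 and finishes at hour 10.
Table placement waits on tent raising (finishes hour 10, plus 2-hour gap → hour 12), so it starts at hour 12 and finishes at 12 + 7 = hour 19.
For linen setting: table placement (finishes hour 19, plus 3-hour gap → hour 22); tent raising (finishes hour 10, plus 2-hour gap → hour 12). Taking the maximum gives a start of hour 22, and it finishes at 22 + 7 = hour 29.

29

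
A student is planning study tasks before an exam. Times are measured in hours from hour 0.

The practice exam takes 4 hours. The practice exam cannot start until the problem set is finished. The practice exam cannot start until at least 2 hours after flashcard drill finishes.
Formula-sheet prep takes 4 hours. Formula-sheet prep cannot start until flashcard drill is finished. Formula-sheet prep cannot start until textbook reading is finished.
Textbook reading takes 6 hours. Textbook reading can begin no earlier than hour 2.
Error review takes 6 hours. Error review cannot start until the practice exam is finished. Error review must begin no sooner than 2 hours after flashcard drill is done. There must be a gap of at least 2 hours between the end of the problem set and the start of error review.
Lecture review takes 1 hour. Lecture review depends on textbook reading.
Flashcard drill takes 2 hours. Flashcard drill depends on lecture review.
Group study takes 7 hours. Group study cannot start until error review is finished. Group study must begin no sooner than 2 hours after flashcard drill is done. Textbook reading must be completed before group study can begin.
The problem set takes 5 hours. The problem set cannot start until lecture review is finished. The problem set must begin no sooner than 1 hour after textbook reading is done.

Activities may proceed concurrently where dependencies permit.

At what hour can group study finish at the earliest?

After its own release at hour 2, textbook reading can start at hour 2 and finishes at hour 8.
After textbook reading (finishes hour 8), lecture review can start at hour 8 and finishes at hour 9.
Flashcard drill waits on lecture review (finishes hour 9), so it starts at hour 9 and finishes at 9 + 2 = hour 11.
The problem set needs all of lecture review (finishes hour 9); textbook reading (finishes hour 8, plus 1-hour gap → hour 9). That puts its earliest start at hour 9; it finishes at 9 + 5 = hour 14.
The practice exam needs all of the problem set (finishes hour 14); flashcard drill (finishes hour 11, plus 2-hour gap → hour 13). That puts its earliest start at hour 14; it finishes at 14 + 4 = hour 18.
Error review needs all of the practice exam (finishes hour 18); flashcard drill (finishes hour 11, plus 2-hour gap → hour 13); the problem set (finishes hour 14, plus 2-hour gap → hour 16). That puts its earliest start at hour 18; it finishes at 18 + 6 = hour 24.
Group study needs all of error review (finishes hour 24); flashcard drill (finishes hour 11, plus 2-hour gap → hour 13); textbook reading (finishes hour 8). That puts its earliest start at hour 24; it finishes at 24 + 7 = hour 31.

31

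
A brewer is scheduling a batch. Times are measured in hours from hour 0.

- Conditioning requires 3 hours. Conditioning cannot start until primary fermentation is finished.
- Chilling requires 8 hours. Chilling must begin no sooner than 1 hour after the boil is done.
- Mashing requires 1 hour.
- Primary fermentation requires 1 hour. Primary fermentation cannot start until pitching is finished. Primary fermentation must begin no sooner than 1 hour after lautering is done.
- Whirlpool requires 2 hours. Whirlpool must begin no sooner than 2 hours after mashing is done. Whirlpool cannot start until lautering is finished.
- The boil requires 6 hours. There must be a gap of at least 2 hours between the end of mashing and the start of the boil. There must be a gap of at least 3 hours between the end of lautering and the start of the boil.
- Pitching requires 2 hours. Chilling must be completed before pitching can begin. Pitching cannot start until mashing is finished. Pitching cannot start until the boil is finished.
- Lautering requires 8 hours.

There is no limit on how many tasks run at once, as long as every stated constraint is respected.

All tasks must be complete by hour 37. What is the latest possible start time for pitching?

31

Conditioning has no dependents, so it just needs to finish by hour 37. Starting by 37 − 3 = hour 34 achieves that.
Primary fermentation must finish before conditioning (must start by hour 34). With a 1-hour duration, primary fermentation must start by 34 − 1 = hour 33.
Since primary fermentation (must start by hour 33) depends on it, pitching must finish by hour 33. Backing off its 2-hour duration gives a latest start of hour 31.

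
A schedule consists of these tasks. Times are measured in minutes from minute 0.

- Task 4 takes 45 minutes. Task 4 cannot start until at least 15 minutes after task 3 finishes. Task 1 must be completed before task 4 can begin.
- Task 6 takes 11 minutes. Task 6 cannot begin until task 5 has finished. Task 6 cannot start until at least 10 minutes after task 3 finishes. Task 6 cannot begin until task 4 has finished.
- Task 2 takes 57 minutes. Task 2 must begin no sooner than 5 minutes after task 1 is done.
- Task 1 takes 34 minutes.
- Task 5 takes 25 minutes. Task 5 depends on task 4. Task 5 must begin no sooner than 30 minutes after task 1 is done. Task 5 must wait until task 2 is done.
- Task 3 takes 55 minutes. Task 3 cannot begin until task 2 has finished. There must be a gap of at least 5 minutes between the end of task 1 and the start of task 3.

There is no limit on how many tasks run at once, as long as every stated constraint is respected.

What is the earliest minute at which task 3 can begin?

Task 1 has no prerequisites, so it starts at minute 0 and finishes at minute 34.
Task 2 cannot begin until task 1 (finishes minute 34, plus 5-minute gap → minute 39). It runs from minute 39 to 39 + 57 = minute 96.
Task 3 waits on task 2 (finishes minute 96); task 1 (finishes minute 34, plus 5-minute gap → minute 39). The latest of these is minute 96, which is the earliest task 3 can start.

96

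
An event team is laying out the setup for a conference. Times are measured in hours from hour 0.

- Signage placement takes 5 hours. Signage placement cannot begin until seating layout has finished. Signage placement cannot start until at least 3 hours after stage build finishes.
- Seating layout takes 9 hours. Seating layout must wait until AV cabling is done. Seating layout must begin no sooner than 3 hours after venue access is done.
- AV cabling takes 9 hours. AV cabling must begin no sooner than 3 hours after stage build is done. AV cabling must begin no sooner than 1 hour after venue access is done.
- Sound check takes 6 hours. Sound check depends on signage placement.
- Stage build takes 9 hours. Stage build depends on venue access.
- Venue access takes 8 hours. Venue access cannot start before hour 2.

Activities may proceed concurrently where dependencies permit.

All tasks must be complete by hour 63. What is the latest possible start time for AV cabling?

Sound check must finish by hour 63; it takes 6 hours, so it must start by 63 − 6 = hour 57.
Since sound check (must start by hour 57) depends on it, signage placement must finish by hour 57. Backing off its 5-hour duration gives a latest start of hour 52.
Seating layout must finish before signage placement (must start by hour 52). With a 9-hour duration, seating layout must start by 52 − 9 = hour 43.
AV cabling feeds into seating layout (must start by hour 43); so AV cabling must finish by hour 43 and therefore start by hour 34.

34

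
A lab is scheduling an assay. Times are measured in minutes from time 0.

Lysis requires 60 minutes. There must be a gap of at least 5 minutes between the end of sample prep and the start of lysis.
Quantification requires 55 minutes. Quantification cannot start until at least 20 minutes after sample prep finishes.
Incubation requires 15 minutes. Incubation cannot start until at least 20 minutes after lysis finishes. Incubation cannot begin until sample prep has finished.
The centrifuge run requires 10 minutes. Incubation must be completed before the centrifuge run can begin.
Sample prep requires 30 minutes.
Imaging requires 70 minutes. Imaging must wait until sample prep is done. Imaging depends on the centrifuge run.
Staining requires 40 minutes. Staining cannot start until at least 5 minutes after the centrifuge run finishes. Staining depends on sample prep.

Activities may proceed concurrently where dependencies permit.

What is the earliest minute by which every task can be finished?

Sample prep can start immediately at minute 0; it finishes at minute 30.
After sample prep (finishes minute 30, plus 20-minute gap → minute 50), quantification can start at minute 50 and finishes at minute 105.
Lysis cannot begin until sample prep (finishes minute 30, plus 5-minute gap → minute 35). It runs from minute 35 to 35 + 60 = minute 95.
Incubation needs all of lysis (finishes minute 95, plus 20-minute gap → minute 115); sample prep (finishes minute 30). That puts its earliest start at minute 115; it finishes at 115 + 15 = minute 130.
The centrifuge run waits on incubation (finishes minute 130), so it starts at minute 130 and finishes at 130 + 10 = minute 140.
Imaging has to wait for sample prep (finishes minute 30); the centrifuge run (finishes minute 140). The latest of these is minute 140, so imaging runs minute 140 to 140 + 70 = minute 210.
Staining needs all of the centrifuge run (finishes minute 140, plus 5-minute gap → minute 145); sample prep (finishes minute 30). That puts its earliest start at minute 145; it finishes at 145 + 40 = minute 185.
All tasks are finished once the last one completes. Finish times: Sample prep at 30, Lysis at 95, Incubation at 130, The centrifuge run at 140, Staining at 185, Imaging at 210, Quantification at 105. The latest is minute 210.

210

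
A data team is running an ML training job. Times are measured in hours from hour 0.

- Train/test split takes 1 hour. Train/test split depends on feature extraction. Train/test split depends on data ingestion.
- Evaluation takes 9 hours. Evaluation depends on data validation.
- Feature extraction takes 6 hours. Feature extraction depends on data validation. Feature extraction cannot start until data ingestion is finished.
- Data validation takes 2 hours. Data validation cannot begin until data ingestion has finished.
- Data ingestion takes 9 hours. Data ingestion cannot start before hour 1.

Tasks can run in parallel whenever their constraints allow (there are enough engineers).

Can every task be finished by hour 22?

Yes

Data ingestion waits on its own release at hour 1, so it starts at hour 1 and finishes at 1 + 9 = hour 10.
Data validation waits on data ingestion (finishes hour 10), so it starts at hour 10 and finishes at 10 + 2 = hour 12.
After data validation (finishes hour 12), evaluation can start at hour 12 and finishes at hour 21.
Feature extraction needs all of data validation (finishes hour 12); data ingestion (finishes hour 10). That puts its earliest start at hour 12; it finishes at 12 + 6 = hour 18.
Train/test split cannot start until feature extraction (finishes hour 18); data ingestion (finishes hour 10). The controlling bound is hour 18, so train/test split finishes at 18 + 1 = hour 19.
Every task is finished by hour 21, which is no later than the deadline of 22, so the schedule is feasible.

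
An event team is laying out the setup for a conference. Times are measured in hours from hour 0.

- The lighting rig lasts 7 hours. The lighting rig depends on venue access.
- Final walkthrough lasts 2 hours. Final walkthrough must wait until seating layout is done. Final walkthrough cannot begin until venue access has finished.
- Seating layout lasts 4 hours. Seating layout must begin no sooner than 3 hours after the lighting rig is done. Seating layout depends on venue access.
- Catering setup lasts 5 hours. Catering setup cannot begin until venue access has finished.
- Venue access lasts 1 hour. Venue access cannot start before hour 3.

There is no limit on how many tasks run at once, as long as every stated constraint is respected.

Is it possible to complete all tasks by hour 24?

Venue access cannot begin until its own release at hour 3. It runs from hour 3 to 3 + 1 = hour 4.
Catering setup waits on venue access (finishes hour 4), so it starts at hour 4 and finishes at 4 + 5 = hour 9.
The lighting rig waits on venue access (finishes hour 4), so it starts at hour 4 and finishes at 4 + 7 = hour 11.
Seating layout has to wait for the lighting rig (finishes hour 11, plus 3-hour gap → hour 14); venue access (finishes hour 4). The latest of these is hour 14, so seating layout runs hour 14 to 14 + 4 = hour 18.
For final walkthrough: seating layout (finishes hour 18); venue access (finishes hour 4). Taking the maximum gives a start of hour 18, and it finishes at 18 + 2 = hour 20.
Every task is finished by hour 20, which is no later than the deadline of 24, so the schedule is feasible.

Yes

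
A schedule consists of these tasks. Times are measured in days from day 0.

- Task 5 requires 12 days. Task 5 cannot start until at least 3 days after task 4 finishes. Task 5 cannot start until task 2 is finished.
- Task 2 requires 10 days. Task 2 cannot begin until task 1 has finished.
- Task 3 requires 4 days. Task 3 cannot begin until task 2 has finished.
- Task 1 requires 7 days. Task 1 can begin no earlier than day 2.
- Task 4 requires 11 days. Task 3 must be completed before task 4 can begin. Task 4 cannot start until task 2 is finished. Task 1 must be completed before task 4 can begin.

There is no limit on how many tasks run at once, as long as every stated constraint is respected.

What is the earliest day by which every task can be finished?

49

Task 1 waits on its own release at day 2, so it starts at day 2 and finishes at 2 + 7 = day 9.
Task 2 waits on task 1 (finishes day 9), so it starts at day 9 and finishes at 9 + 10 = day 19.
Task 3 waits on task 2 (finishes day 19), so it starts at day 19 and finishes at 19 + 4 = day 23.
Task 4 has to wait for task 3 (finishes day 23); task 2 (finishes day 19); task 1 (finishes day 9). The latest of these is day 23, so task 4 runs day 23 to 23 + 11 = day 34.
Task 5 needs all of task 4 (finishes day 34, plus 3-day gap → day 37); task 2 (finishes day 19). That puts its earliest start at day 37; it finishes at 37 + 12 = day 49.
All tasks are finished once the last one completes. Finish times: Task 1 at 9, Task 2 at 19, Task 3 at 23, Task 4 at 34, Task 5 at 49. The latest is day 49.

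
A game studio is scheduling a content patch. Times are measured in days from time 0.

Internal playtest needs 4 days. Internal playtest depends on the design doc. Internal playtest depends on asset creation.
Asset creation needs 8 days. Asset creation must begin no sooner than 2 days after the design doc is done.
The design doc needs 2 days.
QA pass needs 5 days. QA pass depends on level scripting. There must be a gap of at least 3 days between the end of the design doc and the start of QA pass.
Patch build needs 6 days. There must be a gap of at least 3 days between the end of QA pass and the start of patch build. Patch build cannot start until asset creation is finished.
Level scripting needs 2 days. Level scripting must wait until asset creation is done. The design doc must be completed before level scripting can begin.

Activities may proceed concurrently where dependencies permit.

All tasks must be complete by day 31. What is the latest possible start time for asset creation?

7

To finish by day 31, patch build (duration 6) must start no later than day 25.
Since patch build (must start by day 25, minus 3-day gap → day 22) depends on it, QA pass must finish by day 22. Backing off its 5-day duration gives a latest start of day 17.
Level scripting feeds into QA pass (must start by day 17); so level scripting must finish by day 17 and therefore start by day 15.
Internal playtest has no dependents, so it just needs to finish by day 31. Starting by 31 − 4 = day 27 achieves that.
Asset creation must finish in time for level scripting (must start by day 15); internal playtest (must start by day 27); patch build (must start by day 25). The tightest is day 15, so asset creation must start by 15 − 8 = day 7.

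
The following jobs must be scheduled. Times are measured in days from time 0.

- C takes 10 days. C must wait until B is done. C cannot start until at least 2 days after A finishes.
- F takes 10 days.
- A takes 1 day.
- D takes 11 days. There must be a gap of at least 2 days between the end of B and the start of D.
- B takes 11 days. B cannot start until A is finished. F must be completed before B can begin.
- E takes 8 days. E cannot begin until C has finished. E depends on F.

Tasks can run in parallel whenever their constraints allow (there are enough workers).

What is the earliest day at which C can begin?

F has no prerequisites, so it starts at day 0 and finishes at day 10.
Nothing blocks A, so it runs from day 0 to day 1.
B needs all of A (finishes day 1); F (finishes day 10). That puts its earliest start at day 10; it finishes at 10 + 11 = day 21.
C waits on B (finishes day 21); A (finishes day 1, plus 2-day gap → day 3). The latest of these is day 21, which is the earliest C can start.

21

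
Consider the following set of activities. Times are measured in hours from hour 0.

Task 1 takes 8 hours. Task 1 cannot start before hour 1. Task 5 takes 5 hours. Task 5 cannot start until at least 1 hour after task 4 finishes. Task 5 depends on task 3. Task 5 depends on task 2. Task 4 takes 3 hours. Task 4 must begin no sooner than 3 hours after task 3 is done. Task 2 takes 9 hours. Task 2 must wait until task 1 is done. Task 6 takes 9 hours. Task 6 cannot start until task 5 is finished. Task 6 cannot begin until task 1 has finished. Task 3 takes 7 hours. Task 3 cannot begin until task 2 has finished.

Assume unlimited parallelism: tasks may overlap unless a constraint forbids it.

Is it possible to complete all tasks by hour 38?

Task 1 waits on its own release at hour 1, so it starts at hour 1 and finishes at 1 + 8 = hour 9.
Task 2 waits on task 1 (finishes hour 9), so it starts at hour 9 and finishes at 9 + 9 = hour 18.
Task 3 waits on task 2 (finishes hour 18), so it starts at hour 18 and finishes at 18 + 7 = hour 25.
After task 3 (finishes hour 25, plus 3-hour gap → hour 28), task 4 can start at hour 28 and finishes at hour 31.
Task 5 cannot start until task 4 (finishes hour 31, plus 1-hour gap → hour 32); task 3 (finishes hour 25); task 2 (finishes hour 18). The controlling bound is hour 32, so task 5 finishes at 32 + 5 = hour 37.
For task 6: task 5 (finishes hour 37); task 1 (finishes hour 9). Taking the maximum gives a start of hour 37, and it finishes at 37 + 9 = hour 46.
The earliest everything can be done is hour 46, which is after the deadline of 38, so it is not possible.

No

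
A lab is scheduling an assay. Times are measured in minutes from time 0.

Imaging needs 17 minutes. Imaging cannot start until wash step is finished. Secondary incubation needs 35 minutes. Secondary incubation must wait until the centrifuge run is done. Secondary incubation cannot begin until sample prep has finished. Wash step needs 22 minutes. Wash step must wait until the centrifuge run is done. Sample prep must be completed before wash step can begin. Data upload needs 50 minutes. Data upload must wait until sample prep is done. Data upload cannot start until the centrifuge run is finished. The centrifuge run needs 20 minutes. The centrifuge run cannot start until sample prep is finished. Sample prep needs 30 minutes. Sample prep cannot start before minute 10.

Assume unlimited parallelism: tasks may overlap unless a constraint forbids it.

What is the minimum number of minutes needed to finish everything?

110

Sample prep cannot begin until its own release at minute 10. It runs from minute 10 to 10 + 30 = minute 40.
After sample prep (finishes minute 40), the centrifuge run can start at minute 40 and finishes at minute 60.
For data upload: sample prep (finishes minute 40); the centrifuge run (finishes minute 60). Taking the maximum gives a start of minute 60, and it finishes at 60 + 50 = minute 110.
For secondary incubation: the centrifuge run (finishes minute 60); sample prep (finishes minute 40). Taking the maximum gives a start of minute 60, and it finishes at 60 + 35 = minute 95.
Wash step needs all of the centrifuge run (finishes minute 60); sample prep (finishes minute 40). That puts its earliest start at minute 60; it finishes at 60 + 22 = minute 82.
Imaging waits on wash step (finishes minute 82), so it starts at minute 82 and finishes at 82 + 17 = minute 99.
All tasks are finished once the last one completes. Finish times: Sample prep at 40, The centrifuge run at 60, Wash step at 82, Secondary incubation at 95, Imaging at 99, Data upload at 110. The latest is minute 110.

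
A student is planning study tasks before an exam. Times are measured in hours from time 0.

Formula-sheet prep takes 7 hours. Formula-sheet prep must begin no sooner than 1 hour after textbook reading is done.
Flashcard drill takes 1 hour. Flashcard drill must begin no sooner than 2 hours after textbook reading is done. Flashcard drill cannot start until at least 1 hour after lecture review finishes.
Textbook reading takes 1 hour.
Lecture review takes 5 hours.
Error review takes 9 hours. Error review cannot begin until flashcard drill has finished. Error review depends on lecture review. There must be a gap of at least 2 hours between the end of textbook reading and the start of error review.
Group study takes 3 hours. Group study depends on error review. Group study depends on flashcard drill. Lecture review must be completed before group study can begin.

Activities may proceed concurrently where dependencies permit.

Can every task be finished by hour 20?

Yes

Lecture review can start immediately at hour 0; it finishes at hour 5.
Textbook reading can start immediately at hour 0; it finishes at hour 1.
Formula-sheet prep waits on textbook reading (finishes hour 1, plus 1-hour gap → hour 2), so it starts at hour 2 and finishes at 2 + 7 = hour 9.
Flashcard drill cannot start until textbook reading (finishes hour 1, plus 2-hour gap → hour 3); lecture review (finishes hour 5, plus 1-hour gap → hour 6). The controlling bound is hour 6, so flashcard drill finishes at 6 + 1 = hour 7.
For error review: flashcard drill (finishes hour 7); lecture review (finishes hour 5); textbook reading (finishes hour 1, plus 2-hour gap → hour 3). Taking the maximum gives a start of hour 7, and it finishes at 7 + 9 = hour 16.
For group study: error review (finishes hour 16); flashcard drill (finishes hour 7); lecture review (finishes hour 5). Taking the maximum gives a start of hour 16, and it finishes at 16 + 3 = hour 19.
Every task is finished by hour 19, which is no later than the deadline of 20, so the schedule is feasible.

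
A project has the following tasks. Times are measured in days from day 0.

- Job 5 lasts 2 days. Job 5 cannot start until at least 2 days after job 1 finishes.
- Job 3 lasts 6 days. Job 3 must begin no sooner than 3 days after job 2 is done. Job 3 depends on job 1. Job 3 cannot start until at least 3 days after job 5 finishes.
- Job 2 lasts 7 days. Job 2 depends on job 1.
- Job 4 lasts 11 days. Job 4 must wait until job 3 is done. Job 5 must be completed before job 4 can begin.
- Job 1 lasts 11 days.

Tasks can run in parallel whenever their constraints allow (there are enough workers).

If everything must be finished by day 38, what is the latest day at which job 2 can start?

To finish by day 38, job 4 (duration 11) must start no later than day 27.
Job 3 must finish before job 4 (must start by day 27). With a 6-day duration, job 3 must start by 27 − 6 = day 21.
Since job 3 (must start by day 21, minus 3-day gap → day 18) depends on it, job 2 must finish by day 18. Backing off its 7-day duration gives a latest start of day 11.

11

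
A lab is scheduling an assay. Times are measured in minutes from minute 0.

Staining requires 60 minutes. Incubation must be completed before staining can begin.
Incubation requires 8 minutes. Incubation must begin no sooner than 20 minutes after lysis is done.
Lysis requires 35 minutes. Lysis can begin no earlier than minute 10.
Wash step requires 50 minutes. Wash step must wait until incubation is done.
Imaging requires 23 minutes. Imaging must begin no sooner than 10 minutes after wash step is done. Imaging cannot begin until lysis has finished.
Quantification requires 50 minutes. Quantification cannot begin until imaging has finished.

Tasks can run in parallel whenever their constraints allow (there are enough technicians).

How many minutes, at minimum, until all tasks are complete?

After its own release at minute 10, lysis can start at minute 10 and finishes at minute 45.
Incubation waits on lysis (finishes minute 45, plus 20-minute gap → minute 65), so it starts at minute 65 and finishes at 65 + 8 = minute 73.
After incubation (finishes minute 73), staining can start at minute 73 and finishes at minute 133.
Wash step cannot begin until incubation (finishes minute 73). It runs from minute 73 to 73 + 50 = minute 123.
For imaging: wash step (finishes minute 123, plus 10-minute gap → minute 133); lysis (finishes minute 45). Taking the maximum gives a start of minute 133, and it finishes at 133 + 23 = minute 156.
Quantification waits on imaging (finishes minute 156), so it starts at minute 156 and finishes at 156 + 50 = minute 206.
All tasks are finished once the last one completes. Finish times: Lysis at 45, Incubation at 73, Wash step at 123, Staining at 133, Imaging at 156, Quantification at 206. The latest is minute 206.

206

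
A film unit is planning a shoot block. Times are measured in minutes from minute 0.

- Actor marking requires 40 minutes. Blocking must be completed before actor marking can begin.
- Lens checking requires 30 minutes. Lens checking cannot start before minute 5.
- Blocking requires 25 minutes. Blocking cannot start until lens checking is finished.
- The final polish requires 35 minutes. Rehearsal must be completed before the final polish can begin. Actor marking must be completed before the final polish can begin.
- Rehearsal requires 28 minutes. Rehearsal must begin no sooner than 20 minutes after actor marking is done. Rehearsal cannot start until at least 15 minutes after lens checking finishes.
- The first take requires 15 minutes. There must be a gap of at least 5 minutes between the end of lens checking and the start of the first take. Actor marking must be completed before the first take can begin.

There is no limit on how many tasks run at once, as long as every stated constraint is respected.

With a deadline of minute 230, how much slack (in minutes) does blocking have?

47

After its own release at minute 5, lens checking can start at minute 5 and finishes at minute 35.
Blocking cannot begin until lens checking (finishes minute 35). It runs from minute 35 to 35 + 25 = minute 60.

Working backward from the deadline:
The final polish has no dependents, so it just needs to finish by minute 230. Starting by 230 − 35 = minute 195 achieves that.
Rehearsal feeds into the final polish (must start by minute 195); so rehearsal must finish by minute 195 and therefore start by minute 167.
To finish by minute 230, the first take (duration 15) must start no later than minute 215.
Actor marking must finish in time for rehearsal (must start by minute 167, minus 20-minute gap → minute 147); the final polish (must start by minute 195); the first take (must start by minute 215). The tightest is minute 147, so actor marking must start by 147 − 40 = minute 107.
Blocking has to be done before actor marking (must start by minute 107). That means finishing by minute 107, i.e. starting by 107 − 25 = minute 82.
So blocking can start as early as minute 35 and as late as minute 82, giving 82 − 35 = 47 minutes of slack.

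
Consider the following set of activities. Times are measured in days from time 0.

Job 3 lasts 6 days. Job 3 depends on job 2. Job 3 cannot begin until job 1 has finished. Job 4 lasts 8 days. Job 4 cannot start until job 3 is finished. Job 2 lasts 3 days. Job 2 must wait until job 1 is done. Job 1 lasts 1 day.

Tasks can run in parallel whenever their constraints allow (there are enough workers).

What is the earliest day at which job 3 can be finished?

Job 1 can start immediately at day 0; it finishes at day 1.
Job 2 cannot begin until job 1 (finishes day 1). It runs from day 1 to 1 + 3 = day 4.
Job 3 cannot start until job 2 (finishes day 4); job 1 (finishes day 1). The controlling bound is day 4, so job 3 finishes at 4 + 6 = day 10.

10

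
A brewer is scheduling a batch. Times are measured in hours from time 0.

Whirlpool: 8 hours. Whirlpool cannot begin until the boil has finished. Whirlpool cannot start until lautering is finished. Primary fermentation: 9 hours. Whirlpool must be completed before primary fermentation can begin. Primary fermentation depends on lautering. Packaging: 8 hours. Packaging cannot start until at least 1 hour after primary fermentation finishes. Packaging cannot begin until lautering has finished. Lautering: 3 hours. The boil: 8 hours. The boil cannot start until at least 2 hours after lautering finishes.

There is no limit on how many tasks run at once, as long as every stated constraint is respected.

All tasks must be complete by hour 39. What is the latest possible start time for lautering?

To finish by hour 39, packaging (duration 8) must start no later than hour 31.
Since packaging (must start by hour 31, minus 1-hour gap → hour 30) depends on it, primary fermentation must finish by hour 30. Backing off its 9-hour duration gives a latest start of hour 21.
Since primary fermentation (must start by hour 21) depends on it, whirlpool must finish by hour 21. Backing off its 8-hour duration gives a latest start of hour 13.
The boil has to be done before whirlpool (must start by hour 13). That means finishing by hour 13, i.e. starting by 13 − 8 = hour 5.
Lautering must finish in time for the boil (must start by hour 5, minus 2-hour gap → hour 3); whirlpool (must start by hour 13); primary fermentation (must start by hour 21); packaging (must start by hour 31). The tightest is hour 3, so lautering must start by 3 − 3 = hour 0.

0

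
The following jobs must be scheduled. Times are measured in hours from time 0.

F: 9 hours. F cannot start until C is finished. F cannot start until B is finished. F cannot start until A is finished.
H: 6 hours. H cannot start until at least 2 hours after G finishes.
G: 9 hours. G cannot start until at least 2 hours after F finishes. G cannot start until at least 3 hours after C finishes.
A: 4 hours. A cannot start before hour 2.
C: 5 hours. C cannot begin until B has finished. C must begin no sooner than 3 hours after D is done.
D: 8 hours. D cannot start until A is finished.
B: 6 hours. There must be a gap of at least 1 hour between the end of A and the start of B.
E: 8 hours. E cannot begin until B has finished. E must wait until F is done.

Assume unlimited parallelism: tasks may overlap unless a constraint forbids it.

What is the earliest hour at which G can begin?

A cannot begin until its own release at hour 2. It runs from hour 2 to 2 + 4 = hour 6.
After A (finishes hour 6), D can start at hour 6 and finishes at hour 14.
B cannot begin until A (finishes hour 6, plus 1-hour gap → hour 7). It runs from hour 7 to 7 + 6 = hour 13.
C cannot start until B (finishes hour 13); D (finishes hour 14, plus 3-hour gap → hour 17). The controlling bound is hour 17, so C finishes at 17 + 5 = hour 22.
F cannot start until C (finishes hour 22); B (finishes hour 13); A (finishes hour 6). The controlling bound is hour 22, so F finishes at 22 + 9 = hour 31.
G waits on F (finishes hour 31, plus 2-hour gap → hour 33); C (finishes hour 22, plus 3-hour gap → hour 25). The latest of these is hour 33, which is the earliest G can start.

33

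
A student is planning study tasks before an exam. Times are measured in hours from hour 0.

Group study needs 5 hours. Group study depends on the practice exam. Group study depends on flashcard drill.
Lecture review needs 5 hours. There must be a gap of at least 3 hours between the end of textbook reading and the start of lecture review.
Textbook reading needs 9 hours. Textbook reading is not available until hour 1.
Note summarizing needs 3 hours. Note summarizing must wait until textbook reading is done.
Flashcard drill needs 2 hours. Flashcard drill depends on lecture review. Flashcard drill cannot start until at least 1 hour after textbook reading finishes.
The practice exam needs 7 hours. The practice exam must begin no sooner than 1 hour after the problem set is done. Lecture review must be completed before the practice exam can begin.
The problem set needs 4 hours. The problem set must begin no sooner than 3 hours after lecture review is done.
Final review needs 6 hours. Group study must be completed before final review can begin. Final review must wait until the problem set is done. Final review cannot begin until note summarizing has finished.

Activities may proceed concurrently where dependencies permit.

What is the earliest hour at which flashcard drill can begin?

18

Textbook reading cannot begin until its own release at hour 1. It runs from hour 1 to 1 + 9 = hour 10.
After textbook reading (finishes hour 10, plus 3-hour gap → hour 13), lecture review can start at hour 13 and finishes at hour 18.
Flashcard drill waits on lecture review (finishes hour 18); textbook reading (finishes hour 10, plus 1-hour gap → hour 11). The latest of these is hour 18, which is the earliest flashcard drill can start.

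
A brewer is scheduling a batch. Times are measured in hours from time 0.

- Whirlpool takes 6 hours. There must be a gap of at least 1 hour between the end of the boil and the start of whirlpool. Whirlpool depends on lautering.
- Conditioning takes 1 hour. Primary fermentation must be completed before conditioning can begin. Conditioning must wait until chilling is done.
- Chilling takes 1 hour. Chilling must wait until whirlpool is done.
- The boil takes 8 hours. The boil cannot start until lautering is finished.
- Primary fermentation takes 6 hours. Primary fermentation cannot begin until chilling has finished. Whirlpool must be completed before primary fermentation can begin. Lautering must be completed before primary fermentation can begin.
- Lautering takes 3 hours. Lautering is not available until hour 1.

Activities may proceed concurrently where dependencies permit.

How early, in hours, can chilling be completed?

20

Lautering waits on its own release at hour 1, so it starts at hour 1 and finishes at 1 + 3 = hour 4.
After lautering (finishes hour 4), the boil can start at hour 4 and finishes at hour 12.
Whirlpool needs all of the boil (finishes hour 12, plus 1-hour gap → hour 13); lautering (finishes hour 4). That puts its earliest start at hour 13; it finishes at 13 + 6 = hour 19.
Chilling cannot begin until whirlpool (finishes hour 19). It runs from hour 19 to 19 + 1 = hour 20.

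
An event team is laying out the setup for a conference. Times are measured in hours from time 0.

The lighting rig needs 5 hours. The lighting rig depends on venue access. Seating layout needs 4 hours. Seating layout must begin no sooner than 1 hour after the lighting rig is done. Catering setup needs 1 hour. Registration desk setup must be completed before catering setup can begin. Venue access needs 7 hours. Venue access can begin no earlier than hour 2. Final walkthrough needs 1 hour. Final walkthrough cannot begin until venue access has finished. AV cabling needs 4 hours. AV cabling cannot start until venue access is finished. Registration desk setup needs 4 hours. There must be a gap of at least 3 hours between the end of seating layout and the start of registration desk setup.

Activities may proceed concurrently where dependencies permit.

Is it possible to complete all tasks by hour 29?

Yes

Venue access cannot begin until its own release at hour 2. It runs from hour 2 to 2 + 7 = hour 9.
Final walkthrough waits on venue access (finishes hour 9), so it starts at hour 9 and finishes at 9 + 1 = hour 10.
After venue access (finishes hour 9), AV cabling can start at hour 9 and finishes at hour 13.
After venue access (finishes hour 9), the lighting rig can start at hour 9 and finishes at hour 14.
Seating layout cannot begin until the lighting rig (finishes hour 14, plus 1-hour gap → hour 15). It runs from hour 15 to 15 + 4 = hour 19.
Registration desk setup waits on seating layout (finishes hour 19, plus 3-hour gap → hour 22), so it starts at hour 22 and finishes at 22 + 4 = hour 26.
Catering setup cannot begin until registration desk setup (finishes hour 26). It runs from hour 26 to 26 + 1 = hour 27.
Every task is finished by hour 27, which is no later than the deadline of 29, so the schedule is feasible.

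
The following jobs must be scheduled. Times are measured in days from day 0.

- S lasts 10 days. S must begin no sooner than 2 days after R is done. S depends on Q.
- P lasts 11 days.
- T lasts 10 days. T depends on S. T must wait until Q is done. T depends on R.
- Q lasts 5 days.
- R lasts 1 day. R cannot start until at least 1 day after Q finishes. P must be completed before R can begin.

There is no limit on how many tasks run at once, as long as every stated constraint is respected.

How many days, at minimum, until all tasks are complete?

34

Nothing blocks Q, so it runs from day 0 to day 5.
Nothing blocks P, so it runs from day 0 to day 11.
R needs all of Q (finishes day 5, plus 1-day gap → day 6); P (finishes day 11). That puts its earliest start at day 11; it finishes at 11 + 1 = day 12.
S cannot start until R (finishes day 12, plus 2-day gap → day 14); Q (finishes day 5). The controlling bound is day 14, so S finishes at 14 + 10 = day 24.
T needs all of S (finishes day 24); Q (finishes day 5); R (finishes day 12). That puts its earliest start at day 24; it finishes at 24 + 10 = day 34.
All tasks are finished once the last one completes. Finish times: P at 11, Q at 5, R at 12, S at 24, T at 34. The latest is day 34.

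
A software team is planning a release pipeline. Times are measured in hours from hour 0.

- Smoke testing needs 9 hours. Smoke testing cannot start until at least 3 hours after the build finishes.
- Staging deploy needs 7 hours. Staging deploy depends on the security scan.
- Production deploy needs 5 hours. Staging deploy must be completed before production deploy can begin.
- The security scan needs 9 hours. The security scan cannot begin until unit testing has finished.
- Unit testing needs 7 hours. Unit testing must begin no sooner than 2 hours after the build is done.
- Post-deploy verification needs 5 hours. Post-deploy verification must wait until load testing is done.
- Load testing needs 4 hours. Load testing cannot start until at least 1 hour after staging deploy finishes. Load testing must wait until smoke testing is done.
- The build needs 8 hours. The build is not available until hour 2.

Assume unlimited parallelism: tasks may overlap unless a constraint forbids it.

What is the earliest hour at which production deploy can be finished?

40

After its own release at hour 2, the build can start at hour 2 and finishes at hour 10.
Unit testing cannot begin until the build (finishes hour 10, plus 2-hour gap → hour 12). It runs from hour 12 to 12 + 7 = hour 19.
The security scan waits on unit testing (finishes hour 19), so it starts at hour 19 and finishes at 19 + 9 = hour 28.
After the security scan (finishes hour 28), staging deploy can start at hour 28 and finishes at hour 35.
Production deploy waits on staging deploy (finishes hour 35), so it starts at hour 35 and finishes at 35 + 5 = hour 40.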